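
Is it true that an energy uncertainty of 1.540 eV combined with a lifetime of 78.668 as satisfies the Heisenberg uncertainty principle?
No, it violates the uncertainty relation.

Calculate the product ΔEΔt:
ΔE = 1.540 eV = 2.467e-19 J
ΔEΔt = (2.467e-19 J) × (7.867e-17 s)
ΔEΔt = 1.941e-35 J·s

Compare to the minimum allowed value ℏ/2:
ℏ/2 = 5.273e-35 J·s

Since ΔEΔt = 1.941e-35 J·s < 5.273e-35 J·s = ℏ/2,
this violates the uncertainty relation.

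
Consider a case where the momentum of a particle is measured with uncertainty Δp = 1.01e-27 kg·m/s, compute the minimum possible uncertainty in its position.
52.207 nm

Using the Heisenberg uncertainty principle:
ΔxΔp ≥ ℏ/2

The minimum uncertainty in position is:
Δx_min = ℏ/(2Δp)
Δx_min = (1.055e-34 J·s) / (2 × 1.010e-27 kg·m/s)
Δx_min = 5.221e-08 m = 52.207 nm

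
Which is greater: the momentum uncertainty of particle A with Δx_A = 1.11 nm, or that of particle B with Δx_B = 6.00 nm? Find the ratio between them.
Particle A has the larger minimum momentum uncertainty, by a factor of 5.41.

For each particle, the minimum momentum uncertainty is Δp_min = ℏ/(2Δx):

Particle A: Δp_A = ℏ/(2×1.110e-09 m) = 4.750e-26 kg·m/s
Particle B: Δp_B = ℏ/(2×6.000e-09 m) = 8.788e-27 kg·m/s

Ratio: Δp_A/Δp_B = 5.41

Since Δp_min ∝ 1/Δx, the particle with smaller position uncertainty (A) has larger momentum uncertainty.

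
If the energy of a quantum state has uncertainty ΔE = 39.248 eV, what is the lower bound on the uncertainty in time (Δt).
8.385 as

Using the energy-time uncertainty principle:
ΔEΔt ≥ ℏ/2

The minimum uncertainty in time is:
Δt_min = ℏ/(2ΔE)
Δt_min = (1.055e-34 J·s) / (2 × 6.288e-18 J)
Δt_min = 8.385e-18 s = 8.385 as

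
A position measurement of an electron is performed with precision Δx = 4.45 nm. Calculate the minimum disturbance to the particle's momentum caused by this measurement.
1.185 × 10^-26 kg·m/s

The uncertainty principle implies that measuring position disturbs momentum:
ΔxΔp ≥ ℏ/2

When we measure position with precision Δx, we necessarily introduce a momentum uncertainty:
Δp ≥ ℏ/(2Δx)
Δp_min = (1.055e-34 J·s) / (2 × 4.450e-09 m)
Δp_min = 1.185e-26 kg·m/s

The more precisely we measure position, the greater the momentum disturbance.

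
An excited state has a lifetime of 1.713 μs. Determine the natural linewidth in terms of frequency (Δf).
46.455 kHz

Using the energy-time uncertainty principle and E = hf:
ΔEΔt ≥ ℏ/2
hΔf·Δt ≥ ℏ/2

The minimum frequency uncertainty is:
Δf = ℏ/(2hτ) = 1/(4πτ)
Δf = 1/(4π × 1.713e-06 s)
Δf = 4.646e+04 Hz = 46.455 kHz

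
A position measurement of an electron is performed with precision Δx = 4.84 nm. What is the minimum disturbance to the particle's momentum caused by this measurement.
1.089 × 10^-26 kg·m/s

The uncertainty principle implies that measuring position disturbs momentum:
ΔxΔp ≥ ℏ/2

When we measure position with precision Δx, we necessarily introduce a momentum uncertainty:
Δp ≥ ℏ/(2Δx)
Δp_min = (1.055e-34 J·s) / (2 × 4.840e-09 m)
Δp_min = 1.089e-26 kg·m/s

The more precisely we measure position, the greater the momentum disturbance.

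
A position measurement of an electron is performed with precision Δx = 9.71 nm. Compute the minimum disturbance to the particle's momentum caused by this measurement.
5.430 × 10^-27 kg·m/s

The uncertainty principle implies that measuring position disturbs momentum:
ΔxΔp ≥ ℏ/2

When we measure position with precision Δx, we necessarily introduce a momentum uncertainty:
Δp ≥ ℏ/(2Δx)
Δp_min = (1.055e-34 J·s) / (2 × 9.710e-09 m)
Δp_min = 5.430e-27 kg·m/s

The more precisely we measure position, the greater the momentum disturbance.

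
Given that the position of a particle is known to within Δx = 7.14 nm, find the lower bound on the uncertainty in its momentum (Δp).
7.385 × 10^-27 kg·m/s

Using the Heisenberg uncertainty principle:
ΔxΔp ≥ ℏ/2

The minimum uncertainty in momentum is:
Δp_min = ℏ/(2Δx)
Δp_min = (1.055e-34 J·s) / (2 × 7.140e-09 m)
Δp_min = 7.385e-27 kg·m/s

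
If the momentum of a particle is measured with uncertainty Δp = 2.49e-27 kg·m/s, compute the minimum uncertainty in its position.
21.176 nm

Using the Heisenberg uncertainty principle:
ΔxΔp ≥ ℏ/2

The minimum uncertainty in position is:
Δx_min = ℏ/(2Δp)
Δx_min = (1.055e-34 J·s) / (2 × 2.490e-27 kg·m/s)
Δx_min = 2.118e-08 m = 21.176 nm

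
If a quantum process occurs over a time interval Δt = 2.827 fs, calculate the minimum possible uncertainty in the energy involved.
116.415 meV

Using the energy-time uncertainty principle:
ΔEΔt ≥ ℏ/2

The minimum uncertainty in energy is:
ΔE_min = ℏ/(2Δt)
ΔE_min = (1.055e-34 J·s) / (2 × 2.827e-15 s)
ΔE_min = 1.865e-20 J = 116.415 meV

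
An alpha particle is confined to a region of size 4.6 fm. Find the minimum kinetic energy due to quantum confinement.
61.711 keV

Using the uncertainty principle:

1. Position uncertainty: Δx ≈ 4.600e-15 m
2. Minimum momentum uncertainty: Δp = ℏ/(2Δx) = 1.146e-20 kg·m/s
3. Minimum kinetic energy:
   KE = (Δp)²/(2m) = (1.146e-20)²/(2 × 6.645e-27 kg)
   KE = 9.887e-15 J = 61.711 keV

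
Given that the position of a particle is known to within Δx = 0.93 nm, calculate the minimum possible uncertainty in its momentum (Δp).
5.670 × 10^-26 kg·m/s

Using the Heisenberg uncertainty principle:
ΔxΔp ≥ ℏ/2

The minimum uncertainty in momentum is:
Δp_min = ℏ/(2Δx)
Δp_min = (1.055e-34 J·s) / (2 × 9.300e-10 m)
Δp_min = 5.670e-26 kg·m/s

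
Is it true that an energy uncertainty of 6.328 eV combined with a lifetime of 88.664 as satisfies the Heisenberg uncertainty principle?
Yes, it satisfies the uncertainty relation.

Calculate the product ΔEΔt:
ΔE = 6.328 eV = 1.014e-18 J
ΔEΔt = (1.014e-18 J) × (8.866e-17 s)
ΔEΔt = 8.989e-35 J·s

Compare to the minimum allowed value ℏ/2:
ℏ/2 = 5.273e-35 J·s

Since ΔEΔt = 8.989e-35 J·s ≥ 5.273e-35 J·s = ℏ/2,
this satisfies the uncertainty relation.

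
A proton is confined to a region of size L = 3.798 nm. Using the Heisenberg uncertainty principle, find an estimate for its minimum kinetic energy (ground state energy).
359.620 neV

Using the uncertainty principle to estimate ground state energy:

1. The position uncertainty is approximately the confinement size:
   Δx ≈ L = 3.798e-09 m

2. From ΔxΔp ≥ ℏ/2, the minimum momentum uncertainty is:
   Δp ≈ ℏ/(2L) = 1.388e-26 kg·m/s

3. The kinetic energy is approximately:
   KE ≈ (Δp)²/(2m) = (1.388e-26)²/(2 × 1.673e-27 kg)
   KE ≈ 5.762e-26 J = 359.620 neV

This is an order-of-magnitude estimate of the ground state energy.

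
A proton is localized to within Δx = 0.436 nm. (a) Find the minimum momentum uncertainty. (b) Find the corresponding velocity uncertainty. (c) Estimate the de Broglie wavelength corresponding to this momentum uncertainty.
(a) Δp_min = 1.209 × 10^-25 kg·m/s
(b) Δv_min = 72.304 m/s
(c) λ_dB = 5.479 nm

Step-by-step:

(a) From the uncertainty principle:
Δp_min = ℏ/(2Δx) = (1.055e-34 J·s)/(2 × 4.360e-10 m) = 1.209e-25 kg·m/s

(b) The velocity uncertainty:
Δv = Δp/m = (1.209e-25 kg·m/s)/(1.673e-27 kg) = 7.230e+01 m/s = 72.304 m/s

(c) The de Broglie wavelength for this momentum:
λ = h/p = (6.626e-34 J·s)/(1.209e-25 kg·m/s) = 5.479e-09 m = 5.479 nm

Note: The de Broglie wavelength is comparable to the localization size, as expected from wave-particle duality.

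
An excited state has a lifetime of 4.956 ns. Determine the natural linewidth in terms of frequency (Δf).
16.057 MHz

Using the energy-time uncertainty principle and E = hf:
ΔEΔt ≥ ℏ/2
hΔf·Δt ≥ ℏ/2

The minimum frequency uncertainty is:
Δf = ℏ/(2hτ) = 1/(4πτ)
Δf = 1/(4π × 4.956e-09 s)
Δf = 1.606e+07 Hz = 16.057 MHz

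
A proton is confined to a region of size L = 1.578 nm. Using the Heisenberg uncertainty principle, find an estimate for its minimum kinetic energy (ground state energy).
2.083 μeV

Using the uncertainty principle to estimate ground state energy:

1. The position uncertainty is approximately the confinement size:
   Δx ≈ L = 1.578e-09 m

2. From ΔxΔp ≥ ℏ/2, the minimum momentum uncertainty is:
   Δp ≈ ℏ/(2L) = 3.341e-26 kg·m/s

3. The kinetic energy is approximately:
   KE ≈ (Δp)²/(2m) = (3.341e-26)²/(2 × 1.673e-27 kg)
   KE ≈ 3.338e-25 J = 2.083 μeV

This is an order-of-magnitude estimate of the ground state energy.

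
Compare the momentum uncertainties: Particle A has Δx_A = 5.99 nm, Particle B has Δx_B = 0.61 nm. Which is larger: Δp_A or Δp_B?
Particle B has the larger minimum momentum uncertainty, by a factor of 9.82.

For each particle, the minimum momentum uncertainty is Δp_min = ℏ/(2Δx):

Particle A: Δp_A = ℏ/(2×5.990e-09 m) = 8.803e-27 kg·m/s
Particle B: Δp_B = ℏ/(2×6.100e-10 m) = 8.644e-26 kg·m/s

Ratio: Δp_B/Δp_A = 9.82

Since Δp_min ∝ 1/Δx, the particle with smaller position uncertainty (B) has larger momentum uncertainty.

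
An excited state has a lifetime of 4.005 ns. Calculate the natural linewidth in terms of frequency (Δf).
19.870 MHz

Using the energy-time uncertainty principle and E = hf:
ΔEΔt ≥ ℏ/2
hΔf·Δt ≥ ℏ/2

The minimum frequency uncertainty is:
Δf = ℏ/(2hτ) = 1/(4πτ)
Δf = 1/(4π × 4.005e-09 s)
Δf = 1.987e+07 Hz = 19.870 MHz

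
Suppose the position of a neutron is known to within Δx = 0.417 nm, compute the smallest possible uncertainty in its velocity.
75.494 m/s

Using the Heisenberg uncertainty principle and Δp = mΔv:
ΔxΔp ≥ ℏ/2
Δx(mΔv) ≥ ℏ/2

The minimum uncertainty in velocity is:
Δv_min = ℏ/(2mΔx)
Δv_min = (1.055e-34 J·s) / (2 × 1.675e-27 kg × 4.170e-10 m)
Δv_min = 7.549e+01 m/s = 75.494 m/s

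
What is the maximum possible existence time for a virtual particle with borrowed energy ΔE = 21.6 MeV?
15.236 ys

Using the energy-time uncertainty principle:
ΔEΔt ≥ ℏ/2

For a virtual particle borrowing energy ΔE, the maximum lifetime is:
Δt_max = ℏ/(2ΔE)

Converting energy:
ΔE = 21.6 MeV = 3.461e-12 J

Δt_max = (1.055e-34 J·s) / (2 × 3.461e-12 J)
Δt_max = 1.524e-23 s = 15.236 ys

Virtual particles with higher borrowed energy exist for shorter times.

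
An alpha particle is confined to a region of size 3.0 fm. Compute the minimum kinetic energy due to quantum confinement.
145.090 keV

Using the uncertainty principle:

1. Position uncertainty: Δx ≈ 3.000e-15 m
2. Minimum momentum uncertainty: Δp = ℏ/(2Δx) = 1.758e-20 kg·m/s
3. Minimum kinetic energy:
   KE = (Δp)²/(2m) = (1.758e-20)²/(2 × 6.645e-27 kg)
   KE = 2.325e-14 J = 145.090 keV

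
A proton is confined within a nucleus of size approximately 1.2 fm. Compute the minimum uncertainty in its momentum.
4.394 × 10^-20 kg·m/s

Using the Heisenberg uncertainty principle:
ΔxΔp ≥ ℏ/2

With Δx ≈ L = 1.200e-15 m (the confinement size):
Δp_min = ℏ/(2Δx)
Δp_min = (1.055e-34 J·s) / (2 × 1.200e-15 m)
Δp_min = 4.394e-20 kg·m/s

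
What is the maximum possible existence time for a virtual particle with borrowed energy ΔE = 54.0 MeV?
6.095 ys

Using the energy-time uncertainty principle:
ΔEΔt ≥ ℏ/2

For a virtual particle borrowing energy ΔE, the maximum lifetime is:
Δt_max = ℏ/(2ΔE)

Converting energy:
ΔE = 54.0 MeV = 8.652e-12 J

Δt_max = (1.055e-34 J·s) / (2 × 8.652e-12 J)
Δt_max = 6.095e-24 s = 6.095 ys

Virtual particles with higher borrowed energy exist for shorter times.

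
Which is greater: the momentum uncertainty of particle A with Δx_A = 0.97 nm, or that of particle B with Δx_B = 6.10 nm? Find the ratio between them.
Particle A has the larger minimum momentum uncertainty, by a factor of 6.29.

For each particle, the minimum momentum uncertainty is Δp_min = ℏ/(2Δx):

Particle A: Δp_A = ℏ/(2×9.700e-10 m) = 5.436e-26 kg·m/s
Particle B: Δp_B = ℏ/(2×6.100e-09 m) = 8.644e-27 kg·m/s

Ratio: Δp_A/Δp_B = 6.29

Since Δp_min ∝ 1/Δx, the particle with smaller position uncertainty (A) has larger momentum uncertainty.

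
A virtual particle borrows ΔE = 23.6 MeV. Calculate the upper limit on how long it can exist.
13.945 ys

Using the energy-time uncertainty principle:
ΔEΔt ≥ ℏ/2

For a virtual particle borrowing energy ΔE, the maximum lifetime is:
Δt_max = ℏ/(2ΔE)

Converting energy:
ΔE = 23.6 MeV = 3.781e-12 J

Δt_max = (1.055e-34 J·s) / (2 × 3.781e-12 J)
Δt_max = 1.395e-23 s = 13.945 ys

Virtual particles with higher borrowed energy exist for shorter times.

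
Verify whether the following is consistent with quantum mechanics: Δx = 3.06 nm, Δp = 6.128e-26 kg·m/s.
Yes, it satisfies the uncertainty principle.

Calculate the product ΔxΔp:
ΔxΔp = (3.060e-09 m) × (6.128e-26 kg·m/s)
ΔxΔp = 1.875e-34 J·s

Compare to the minimum allowed value ℏ/2:
ℏ/2 = 5.273e-35 J·s

Since ΔxΔp = 1.875e-34 J·s ≥ 5.273e-35 J·s = ℏ/2,
the measurement satisfies the uncertainty principle.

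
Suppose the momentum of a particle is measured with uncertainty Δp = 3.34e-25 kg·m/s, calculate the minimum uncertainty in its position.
157.870 pm

Using the Heisenberg uncertainty principle:
ΔxΔp ≥ ℏ/2

The minimum uncertainty in position is:
Δx_min = ℏ/(2Δp)
Δx_min = (1.055e-34 J·s) / (2 × 3.340e-25 kg·m/s)
Δx_min = 1.579e-10 m = 157.870 pm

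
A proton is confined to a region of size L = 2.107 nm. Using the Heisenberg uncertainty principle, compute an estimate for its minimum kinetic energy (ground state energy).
1.168 μeV

Using the uncertainty principle to estimate ground state energy:

1. The position uncertainty is approximately the confinement size:
   Δx ≈ L = 2.107e-09 m

2. From ΔxΔp ≥ ℏ/2, the minimum momentum uncertainty is:
   Δp ≈ ℏ/(2L) = 2.503e-26 kg·m/s

3. The kinetic energy is approximately:
   KE ≈ (Δp)²/(2m) = (2.503e-26)²/(2 × 1.673e-27 kg)
   KE ≈ 1.872e-25 J = 1.168 μeV

This is an order-of-magnitude estimate of the ground state energy.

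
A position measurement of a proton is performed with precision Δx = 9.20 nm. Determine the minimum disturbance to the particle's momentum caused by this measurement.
5.731 × 10^-27 kg·m/s

The uncertainty principle implies that measuring position disturbs momentum:
ΔxΔp ≥ ℏ/2

When we measure position with precision Δx, we necessarily introduce a momentum uncertainty:
Δp ≥ ℏ/(2Δx)
Δp_min = (1.055e-34 J·s) / (2 × 9.200e-09 m)
Δp_min = 5.731e-27 kg·m/s

The more precisely we measure position, the greater the momentum disturbance.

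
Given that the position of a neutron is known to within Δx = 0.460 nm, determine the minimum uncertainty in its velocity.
68.437 m/s

Using the Heisenberg uncertainty principle and Δp = mΔv:
ΔxΔp ≥ ℏ/2
Δx(mΔv) ≥ ℏ/2

The minimum uncertainty in velocity is:
Δv_min = ℏ/(2mΔx)
Δv_min = (1.055e-34 J·s) / (2 × 1.675e-27 kg × 4.600e-10 m)
Δv_min = 6.844e+01 m/s = 68.437 m/s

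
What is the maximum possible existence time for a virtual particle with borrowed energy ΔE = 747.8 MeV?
4.401 × 10^-25 s

Using the energy-time uncertainty principle:
ΔEΔt ≥ ℏ/2

For a virtual particle borrowing energy ΔE, the maximum lifetime is:
Δt_max = ℏ/(2ΔE)

Converting energy:
ΔE = 747.8 MeV = 1.198e-10 J

Δt_max = (1.055e-34 J·s) / (2 × 1.198e-10 J)
Δt_max = 4.401e-25 s = 4.401 × 10^-25 s

Virtual particles with higher borrowed energy exist for shorter times.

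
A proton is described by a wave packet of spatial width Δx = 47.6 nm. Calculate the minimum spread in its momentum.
1.108 × 10^-27 kg·m/s

For a wave packet, the spatial width Δx and momentum spread Δp are related by the uncertainty principle:
ΔxΔp ≥ ℏ/2

The minimum momentum spread is:
Δp_min = ℏ/(2Δx)
Δp_min = (1.055e-34 J·s) / (2 × 4.760e-08 m)
Δp_min = 1.108e-27 kg·m/s

A wave packet cannot have both a well-defined position and well-defined momentum.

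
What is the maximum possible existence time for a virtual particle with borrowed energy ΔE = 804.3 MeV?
4.092 × 10^-25 s

Using the energy-time uncertainty principle:
ΔEΔt ≥ ℏ/2

For a virtual particle borrowing energy ΔE, the maximum lifetime is:
Δt_max = ℏ/(2ΔE)

Converting energy:
ΔE = 804.3 MeV = 1.289e-10 J

Δt_max = (1.055e-34 J·s) / (2 × 1.289e-10 J)
Δt_max = 4.092e-25 s = 4.092 × 10^-25 s

Virtual particles with higher borrowed energy exist for shorter times.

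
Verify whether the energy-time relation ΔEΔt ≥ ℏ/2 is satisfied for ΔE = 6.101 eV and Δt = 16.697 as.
No, it violates the uncertainty relation.

Calculate the product ΔEΔt:
ΔE = 6.101 eV = 9.775e-19 J
ΔEΔt = (9.775e-19 J) × (1.670e-17 s)
ΔEΔt = 1.632e-35 J·s

Compare to the minimum allowed value ℏ/2:
ℏ/2 = 5.273e-35 J·s

Since ΔEΔt = 1.632e-35 J·s < 5.273e-35 J·s = ℏ/2,
this violates the uncertainty relation.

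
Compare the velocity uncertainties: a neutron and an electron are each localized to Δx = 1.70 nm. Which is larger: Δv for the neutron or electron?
The electron has the larger minimum velocity uncertainty, by a ratio of 1838.7.

For both particles, Δp_min = ℏ/(2Δx) = 3.102e-26 kg·m/s (same for both).

The velocity uncertainty is Δv = Δp/m:
- neutron: Δv = 3.102e-26 / 1.675e-27 = 1.852e+01 m/s = 18.518 m/s
- electron: Δv = 3.102e-26 / 9.109e-31 = 3.405e+04 m/s = 34.049 km/s

Ratio: 3.405e+04 / 1.852e+01 = 1838.7

The lighter particle has larger velocity uncertainty because Δv ∝ 1/m.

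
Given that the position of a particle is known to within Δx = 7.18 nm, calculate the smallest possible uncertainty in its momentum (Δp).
7.344 × 10^-27 kg·m/s

Using the Heisenberg uncertainty principle:
ΔxΔp ≥ ℏ/2

The minimum uncertainty in momentum is:
Δp_min = ℏ/(2Δx)
Δp_min = (1.055e-34 J·s) / (2 × 7.180e-09 m)
Δp_min = 7.344e-27 kg·m/s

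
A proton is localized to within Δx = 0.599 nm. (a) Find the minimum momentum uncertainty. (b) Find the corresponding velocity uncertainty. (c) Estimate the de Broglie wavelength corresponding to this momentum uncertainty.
(a) Δp_min = 8.803 × 10^-26 kg·m/s
(b) Δv_min = 52.629 m/s
(c) λ_dB = 7.527 nm

Step-by-step:

(a) From the uncertainty principle:
Δp_min = ℏ/(2Δx) = (1.055e-34 J·s)/(2 × 5.990e-10 m) = 8.803e-26 kg·m/s

(b) The velocity uncertainty:
Δv = Δp/m = (8.803e-26 kg·m/s)/(1.673e-27 kg) = 5.263e+01 m/s = 52.629 m/s

(c) The de Broglie wavelength for this momentum:
λ = h/p = (6.626e-34 J·s)/(8.803e-26 kg·m/s) = 7.527e-09 m = 7.527 nm

Note: The de Broglie wavelength is comparable to the localization size, as expected from wave-particle duality.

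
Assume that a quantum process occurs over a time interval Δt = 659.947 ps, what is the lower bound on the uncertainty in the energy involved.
498.685 neV

Using the energy-time uncertainty principle:
ΔEΔt ≥ ℏ/2

The minimum uncertainty in energy is:
ΔE_min = ℏ/(2Δt)
ΔE_min = (1.055e-34 J·s) / (2 × 6.599e-10 s)
ΔE_min = 7.990e-26 J = 498.685 neV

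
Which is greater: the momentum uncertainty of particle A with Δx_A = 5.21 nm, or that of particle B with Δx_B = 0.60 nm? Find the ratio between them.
Particle B has the larger minimum momentum uncertainty, by a factor of 8.68.

For each particle, the minimum momentum uncertainty is Δp_min = ℏ/(2Δx):

Particle A: Δp_A = ℏ/(2×5.210e-09 m) = 1.012e-26 kg·m/s
Particle B: Δp_B = ℏ/(2×6.000e-10 m) = 8.788e-26 kg·m/s

Ratio: Δp_B/Δp_A = 8.68

Since Δp_min ∝ 1/Δx, the particle with smaller position uncertainty (B) has larger momentum uncertainty.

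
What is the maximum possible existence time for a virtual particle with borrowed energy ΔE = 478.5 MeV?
6.878 × 10^-25 s

Using the energy-time uncertainty principle:
ΔEΔt ≥ ℏ/2

For a virtual particle borrowing energy ΔE, the maximum lifetime is:
Δt_max = ℏ/(2ΔE)

Converting energy:
ΔE = 478.5 MeV = 7.666e-11 J

Δt_max = (1.055e-34 J·s) / (2 × 7.666e-11 J)
Δt_max = 6.878e-25 s = 6.878 × 10^-25 s

Virtual particles with higher borrowed energy exist for shorter times.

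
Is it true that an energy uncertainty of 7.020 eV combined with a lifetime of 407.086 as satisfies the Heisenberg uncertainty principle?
Yes, it satisfies the uncertainty relation.

Calculate the product ΔEΔt:
ΔE = 7.020 eV = 1.125e-18 J
ΔEΔt = (1.125e-18 J) × (4.071e-16 s)
ΔEΔt = 4.579e-34 J·s

Compare to the minimum allowed value ℏ/2:
ℏ/2 = 5.273e-35 J·s

Since ΔEΔt = 4.579e-34 J·s ≥ 5.273e-35 J·s = ℏ/2,
this satisfies the uncertainty relation.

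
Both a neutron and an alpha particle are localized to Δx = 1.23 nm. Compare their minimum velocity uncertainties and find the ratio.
The neutron has the larger minimum velocity uncertainty, by a ratio of 4.0.

For both particles, Δp_min = ℏ/(2Δx) = 4.287e-26 kg·m/s (same for both).

The velocity uncertainty is Δv = Δp/m:
- neutron: Δv = 4.287e-26 / 1.675e-27 = 2.559e+01 m/s = 25.594 m/s
- alpha particle: Δv = 4.287e-26 / 6.645e-27 = 6.452e+00 m/s = 6.452 m/s

Ratio: 2.559e+01 / 6.452e+00 = 4.0

The lighter particle has larger velocity uncertainty because Δv ∝ 1/m.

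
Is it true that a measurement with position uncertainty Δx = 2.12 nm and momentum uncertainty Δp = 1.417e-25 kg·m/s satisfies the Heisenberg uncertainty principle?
Yes, it satisfies the uncertainty principle.

Calculate the product ΔxΔp:
ΔxΔp = (2.120e-09 m) × (1.417e-25 kg·m/s)
ΔxΔp = 3.004e-34 J·s

Compare to the minimum allowed value ℏ/2:
ℏ/2 = 5.273e-35 J·s

Since ΔxΔp = 3.004e-34 J·s ≥ 5.273e-35 J·s = ℏ/2,
the measurement satisfies the uncertainty principle.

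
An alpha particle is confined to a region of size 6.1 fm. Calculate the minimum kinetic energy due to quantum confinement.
35.093 keV

Using the uncertainty principle:

1. Position uncertainty: Δx ≈ 6.100e-15 m
2. Minimum momentum uncertainty: Δp = ℏ/(2Δx) = 8.644e-21 kg·m/s
3. Minimum kinetic energy:
   KE = (Δp)²/(2m) = (8.644e-21)²/(2 × 6.645e-27 kg)
   KE = 5.623e-15 J = 35.093 keV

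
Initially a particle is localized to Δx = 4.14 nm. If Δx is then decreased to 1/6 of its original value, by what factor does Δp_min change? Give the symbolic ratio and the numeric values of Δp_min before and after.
Original Δp_min = 1.274 × 10^-26 kg·m/s; new Δp'_min = 7.642 × 10^-26 kg·m/s; ratio Δp'_min/Δp_min = 6.

From the uncertainty principle ΔxΔp ≥ ℏ/2, the minimum momentum uncertainty is Δp_min = ℏ/(2Δx).

Original (Δx = 4.14 nm = 4.140e-09 m):
Δp_min = (1.055e-34 J·s)/(2 × 4.140e-09 m) = 1.274e-26 kg·m/s

When Δx → (1/6)Δx:
Δp'_min = ℏ/(2 × (1/6)Δx) = 6 × ℏ/(2Δx) = 6 × Δp_min
Δp'_min = 6 × 1.274e-26 kg·m/s = 7.642e-26 kg·m/s

Since Δp_min ∝ 1/Δx, when Δx is decreased to 1/6 of its original value, Δp_min increases to 6 times its original value.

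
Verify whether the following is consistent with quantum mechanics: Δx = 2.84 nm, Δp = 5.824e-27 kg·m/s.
No, it violates the uncertainty principle (impossible measurement).

Calculate the product ΔxΔp:
ΔxΔp = (2.840e-09 m) × (5.824e-27 kg·m/s)
ΔxΔp = 1.654e-35 J·s

Compare to the minimum allowed value ℏ/2:
ℏ/2 = 5.273e-35 J·s

Since ΔxΔp = 1.654e-35 J·s < 5.273e-35 J·s = ℏ/2,
the measurement violates the uncertainty principle.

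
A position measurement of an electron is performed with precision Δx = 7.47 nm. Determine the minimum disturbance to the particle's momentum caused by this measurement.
7.059 × 10^-27 kg·m/s

The uncertainty principle implies that measuring position disturbs momentum:
ΔxΔp ≥ ℏ/2

When we measure position with precision Δx, we necessarily introduce a momentum uncertainty:
Δp ≥ ℏ/(2Δx)
Δp_min = (1.055e-34 J·s) / (2 × 7.470e-09 m)
Δp_min = 7.059e-27 kg·m/s

The more precisely we measure position, the greater the momentum disturbance.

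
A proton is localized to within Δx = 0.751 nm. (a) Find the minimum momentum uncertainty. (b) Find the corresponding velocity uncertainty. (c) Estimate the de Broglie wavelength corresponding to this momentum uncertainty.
(a) Δp_min = 7.021 × 10^-26 kg·m/s
(b) Δv_min = 41.977 m/s
(c) λ_dB = 9.437 nm

Step-by-step:

(a) From the uncertainty principle:
Δp_min = ℏ/(2Δx) = (1.055e-34 J·s)/(2 × 7.510e-10 m) = 7.021e-26 kg·m/s

(b) The velocity uncertainty:
Δv = Δp/m = (7.021e-26 kg·m/s)/(1.673e-27 kg) = 4.198e+01 m/s = 41.977 m/s

(c) The de Broglie wavelength for this momentum:
λ = h/p = (6.626e-34 J·s)/(7.021e-26 kg·m/s) = 9.437e-09 m = 9.437 nm

Note: The de Broglie wavelength is comparable to the localization size, as expected from wave-particle duality.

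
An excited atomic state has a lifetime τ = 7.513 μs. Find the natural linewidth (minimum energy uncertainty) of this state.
43.805 peV

Using the energy-time uncertainty principle:
ΔEΔt ≥ ℏ/2

The lifetime τ represents the time uncertainty Δt.
The natural linewidth (minimum energy uncertainty) is:

ΔE = ℏ/(2τ)
ΔE = (1.055e-34 J·s) / (2 × 7.513e-06 s)
ΔE = 7.018e-30 J = 43.805 peV

This natural linewidth limits the precision of spectroscopic measurements.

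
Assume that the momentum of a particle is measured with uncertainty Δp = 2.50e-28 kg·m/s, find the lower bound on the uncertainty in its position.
210.914 nm

Using the Heisenberg uncertainty principle:
ΔxΔp ≥ ℏ/2

The minimum uncertainty in position is:
Δx_min = ℏ/(2Δp)
Δx_min = (1.055e-34 J·s) / (2 × 2.500e-28 kg·m/s)
Δx_min = 2.109e-07 m = 210.914 nm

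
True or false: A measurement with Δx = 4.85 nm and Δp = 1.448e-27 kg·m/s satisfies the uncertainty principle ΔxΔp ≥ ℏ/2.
No, it violates the uncertainty principle (impossible measurement).

Calculate the product ΔxΔp:
ΔxΔp = (4.850e-09 m) × (1.448e-27 kg·m/s)
ΔxΔp = 7.023e-36 J·s

Compare to the minimum allowed value ℏ/2:
ℏ/2 = 5.273e-35 J·s

Since ΔxΔp = 7.023e-36 J·s < 5.273e-35 J·s = ℏ/2,
the measurement violates the uncertainty principle.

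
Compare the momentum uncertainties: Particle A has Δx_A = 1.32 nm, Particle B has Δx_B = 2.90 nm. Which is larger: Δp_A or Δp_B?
Particle A has the larger minimum momentum uncertainty, by a factor of 2.20.

For each particle, the minimum momentum uncertainty is Δp_min = ℏ/(2Δx):

Particle A: Δp_A = ℏ/(2×1.320e-09 m) = 3.995e-26 kg·m/s
Particle B: Δp_B = ℏ/(2×2.900e-09 m) = 1.818e-26 kg·m/s

Ratio: Δp_A/Δp_B = 2.20

Since Δp_min ∝ 1/Δx, the particle with smaller position uncertainty (A) has larger momentum uncertainty.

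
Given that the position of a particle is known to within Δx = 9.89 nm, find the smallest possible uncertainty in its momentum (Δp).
5.332 × 10^-27 kg·m/s

Using the Heisenberg uncertainty principle:
ΔxΔp ≥ ℏ/2

The minimum uncertainty in momentum is:
Δp_min = ℏ/(2Δx)
Δp_min = (1.055e-34 J·s) / (2 × 9.890e-09 m)
Δp_min = 5.332e-27 kg·m/s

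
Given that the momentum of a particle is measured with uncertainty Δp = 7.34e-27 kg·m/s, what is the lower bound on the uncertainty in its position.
7.184 nm

Using the Heisenberg uncertainty principle:
ΔxΔp ≥ ℏ/2

The minimum uncertainty in position is:
Δx_min = ℏ/(2Δp)
Δx_min = (1.055e-34 J·s) / (2 × 7.340e-27 kg·m/s)
Δx_min = 7.184e-09 m = 7.184 nm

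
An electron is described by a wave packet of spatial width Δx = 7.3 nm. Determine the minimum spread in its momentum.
7.223 × 10^-27 kg·m/s

For a wave packet, the spatial width Δx and momentum spread Δp are related by the uncertainty principle:
ΔxΔp ≥ ℏ/2

The minimum momentum spread is:
Δp_min = ℏ/(2Δx)
Δp_min = (1.055e-34 J·s) / (2 × 7.300e-09 m)
Δp_min = 7.223e-27 kg·m/s

A wave packet cannot have both a well-defined position and well-defined momentum.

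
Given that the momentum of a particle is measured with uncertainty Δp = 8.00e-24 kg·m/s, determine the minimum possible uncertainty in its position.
6.591 pm

Using the Heisenberg uncertainty principle:
ΔxΔp ≥ ℏ/2

The minimum uncertainty in position is:
Δx_min = ℏ/(2Δp)
Δx_min = (1.055e-34 J·s) / (2 × 8.000e-24 kg·m/s)
Δx_min = 6.591e-12 m = 6.591 pm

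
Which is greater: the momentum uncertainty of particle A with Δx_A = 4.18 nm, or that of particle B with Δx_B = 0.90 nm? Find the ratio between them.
Particle B has the larger minimum momentum uncertainty, by a factor of 4.64.

For each particle, the minimum momentum uncertainty is Δp_min = ℏ/(2Δx):

Particle A: Δp_A = ℏ/(2×4.180e-09 m) = 1.261e-26 kg·m/s
Particle B: Δp_B = ℏ/(2×9.000e-10 m) = 5.859e-26 kg·m/s

Ratio: Δp_B/Δp_A = 4.64

Since Δp_min ∝ 1/Δx, the particle with smaller position uncertainty (B) has larger momentum uncertainty.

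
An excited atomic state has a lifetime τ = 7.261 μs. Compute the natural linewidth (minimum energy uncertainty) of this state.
45.325 peV

Using the energy-time uncertainty principle:
ΔEΔt ≥ ℏ/2

The lifetime τ represents the time uncertainty Δt.
The natural linewidth (minimum energy uncertainty) is:

ΔE = ℏ/(2τ)
ΔE = (1.055e-34 J·s) / (2 × 7.261e-06 s)
ΔE = 7.262e-30 J = 45.325 peV

This natural linewidth limits the precision of spectroscopic measurements.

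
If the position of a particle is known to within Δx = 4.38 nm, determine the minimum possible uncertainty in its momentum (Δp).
1.204 × 10^-26 kg·m/s

Using the Heisenberg uncertainty principle:
ΔxΔp ≥ ℏ/2

The minimum uncertainty in momentum is:
Δp_min = ℏ/(2Δx)
Δp_min = (1.055e-34 J·s) / (2 × 4.380e-09 m)
Δp_min = 1.204e-26 kg·m/s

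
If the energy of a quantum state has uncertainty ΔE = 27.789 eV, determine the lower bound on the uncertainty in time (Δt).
11.843 as

Using the energy-time uncertainty principle:
ΔEΔt ≥ ℏ/2

The minimum uncertainty in time is:
Δt_min = ℏ/(2ΔE)
Δt_min = (1.055e-34 J·s) / (2 × 4.452e-18 J)
Δt_min = 1.184e-17 s = 11.843 as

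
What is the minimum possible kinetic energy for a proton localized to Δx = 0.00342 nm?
443.508 meV

Localizing a particle requires giving it sufficient momentum uncertainty:

1. From uncertainty principle: Δp ≥ ℏ/(2Δx)
   Δp_min = (1.055e-34 J·s) / (2 × 3.420e-12 m)
   Δp_min = 1.542e-23 kg·m/s

2. This momentum uncertainty corresponds to kinetic energy:
   KE ≈ (Δp)²/(2m) = (1.542e-23)²/(2 × 1.673e-27 kg)
   KE = 7.106e-20 J = 443.508 meV

Tighter localization requires more energy.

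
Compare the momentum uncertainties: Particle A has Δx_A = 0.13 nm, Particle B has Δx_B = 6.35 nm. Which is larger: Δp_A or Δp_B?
Particle A has the larger minimum momentum uncertainty, by a factor of 48.85.

For each particle, the minimum momentum uncertainty is Δp_min = ℏ/(2Δx):

Particle A: Δp_A = ℏ/(2×1.300e-10 m) = 4.056e-25 kg·m/s
Particle B: Δp_B = ℏ/(2×6.350e-09 m) = 8.304e-27 kg·m/s

Ratio: Δp_A/Δp_B = 48.85

Since Δp_min ∝ 1/Δx, the particle with smaller position uncertainty (A) has larger momentum uncertainty.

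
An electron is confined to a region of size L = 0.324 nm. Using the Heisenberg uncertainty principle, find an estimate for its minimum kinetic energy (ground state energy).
90.735 meV

Using the uncertainty principle to estimate ground state energy:

1. The position uncertainty is approximately the confinement size:
   Δx ≈ L = 3.240e-10 m

2. From ΔxΔp ≥ ℏ/2, the minimum momentum uncertainty is:
   Δp ≈ ℏ/(2L) = 1.627e-25 kg·m/s

3. The kinetic energy is approximately:
   KE ≈ (Δp)²/(2m) = (1.627e-25)²/(2 × 9.109e-31 kg)
   KE ≈ 1.454e-20 J = 90.735 meV

This is an order-of-magnitude estimate of the ground state energy.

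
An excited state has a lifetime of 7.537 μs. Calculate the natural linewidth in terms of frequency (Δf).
10.558 kHz

Using the energy-time uncertainty principle and E = hf:
ΔEΔt ≥ ℏ/2
hΔf·Δt ≥ ℏ/2

The minimum frequency uncertainty is:
Δf = ℏ/(2hτ) = 1/(4πτ)
Δf = 1/(4π × 7.537e-06 s)
Δf = 1.056e+04 Hz = 10.558 kHz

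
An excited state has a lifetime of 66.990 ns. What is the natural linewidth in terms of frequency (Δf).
1.188 MHz

Using the energy-time uncertainty principle and E = hf:
ΔEΔt ≥ ℏ/2
hΔf·Δt ≥ ℏ/2

The minimum frequency uncertainty is:
Δf = ℏ/(2hτ) = 1/(4πτ)
Δf = 1/(4π × 6.699e-08 s)
Δf = 1.188e+06 Hz = 1.188 MHz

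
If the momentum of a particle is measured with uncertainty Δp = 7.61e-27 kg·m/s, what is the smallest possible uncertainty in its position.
6.929 nm

Using the Heisenberg uncertainty principle:
ΔxΔp ≥ ℏ/2

The minimum uncertainty in position is:
Δx_min = ℏ/(2Δp)
Δx_min = (1.055e-34 J·s) / (2 × 7.610e-27 kg·m/s)
Δx_min = 6.929e-09 m = 6.929 nm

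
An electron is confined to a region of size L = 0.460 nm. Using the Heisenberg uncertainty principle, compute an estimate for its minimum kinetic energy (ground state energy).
45.014 meV

Using the uncertainty principle to estimate ground state energy:

1. The position uncertainty is approximately the confinement size:
   Δx ≈ L = 4.600e-10 m

2. From ΔxΔp ≥ ℏ/2, the minimum momentum uncertainty is:
   Δp ≈ ℏ/(2L) = 1.146e-25 kg·m/s

3. The kinetic energy is approximately:
   KE ≈ (Δp)²/(2m) = (1.146e-25)²/(2 × 9.109e-31 kg)
   KE ≈ 7.212e-21 J = 45.014 meV

This is an order-of-magnitude estimate of the ground state energy.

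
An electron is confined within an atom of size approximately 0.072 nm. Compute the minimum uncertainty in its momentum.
7.323 × 10^-25 kg·m/s

Using the Heisenberg uncertainty principle:
ΔxΔp ≥ ℏ/2

With Δx ≈ L = 7.200e-11 m (the confinement size):
Δp_min = ℏ/(2Δx)
Δp_min = (1.055e-34 J·s) / (2 × 7.200e-11 m)
Δp_min = 7.323e-25 kg·m/s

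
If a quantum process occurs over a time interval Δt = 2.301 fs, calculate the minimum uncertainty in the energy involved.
143.027 meV

Using the energy-time uncertainty principle:
ΔEΔt ≥ ℏ/2

The minimum uncertainty in energy is:
ΔE_min = ℏ/(2Δt)
ΔE_min = (1.055e-34 J·s) / (2 × 2.301e-15 s)
ΔE_min = 2.292e-20 J = 143.027 meV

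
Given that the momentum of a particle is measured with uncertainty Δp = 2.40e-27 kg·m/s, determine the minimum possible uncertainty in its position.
21.970 nm

Using the Heisenberg uncertainty principle:
ΔxΔp ≥ ℏ/2

The minimum uncertainty in position is:
Δx_min = ℏ/(2Δp)
Δx_min = (1.055e-34 J·s) / (2 × 2.400e-27 kg·m/s)
Δx_min = 2.197e-08 m = 21.970 nm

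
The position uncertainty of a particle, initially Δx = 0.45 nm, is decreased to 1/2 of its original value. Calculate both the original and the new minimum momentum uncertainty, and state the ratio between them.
Original Δp_min = 1.172 × 10^-25 kg·m/s; new Δp'_min = 2.343 × 10^-25 kg·m/s; ratio Δp'_min/Δp_min = 2.

From the uncertainty principle ΔxΔp ≥ ℏ/2, the minimum momentum uncertainty is Δp_min = ℏ/(2Δx).

Original (Δx = 0.45 nm = 4.500e-10 m):
Δp_min = (1.055e-34 J·s)/(2 × 4.500e-10 m) = 1.172e-25 kg·m/s

When Δx → (1/2)Δx:
Δp'_min = ℏ/(2 × (1/2)Δx) = 2 × ℏ/(2Δx) = 2 × Δp_min
Δp'_min = 2 × 1.172e-25 kg·m/s = 2.343e-25 kg·m/s

Since Δp_min ∝ 1/Δx, when Δx is decreased to 1/2 of its original value, Δp_min increases to 2 times its original value.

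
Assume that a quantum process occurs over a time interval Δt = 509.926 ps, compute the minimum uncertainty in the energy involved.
645.399 neV

Using the energy-time uncertainty principle:
ΔEΔt ≥ ℏ/2

The minimum uncertainty in energy is:
ΔE_min = ℏ/(2Δt)
ΔE_min = (1.055e-34 J·s) / (2 × 5.099e-10 s)
ΔE_min = 1.034e-25 J = 645.399 neV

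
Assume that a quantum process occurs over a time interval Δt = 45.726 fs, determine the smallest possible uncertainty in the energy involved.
7.197 meV

Using the energy-time uncertainty principle:
ΔEΔt ≥ ℏ/2

The minimum uncertainty in energy is:
ΔE_min = ℏ/(2Δt)
ΔE_min = (1.055e-34 J·s) / (2 × 4.573e-14 s)
ΔE_min = 1.153e-21 J = 7.197 meV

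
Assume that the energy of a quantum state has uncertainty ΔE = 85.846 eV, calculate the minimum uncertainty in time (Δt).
3.834 as

Using the energy-time uncertainty principle:
ΔEΔt ≥ ℏ/2

The minimum uncertainty in time is:
Δt_min = ℏ/(2ΔE)
Δt_min = (1.055e-34 J·s) / (2 × 1.375e-17 J)
Δt_min = 3.834e-18 s = 3.834 as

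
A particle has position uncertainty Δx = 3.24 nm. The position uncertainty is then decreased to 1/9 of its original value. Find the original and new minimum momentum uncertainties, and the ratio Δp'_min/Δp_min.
Original Δp_min = 1.627 × 10^-26 kg·m/s; new Δp'_min = 1.465 × 10^-25 kg·m/s; ratio Δp'_min/Δp_min = 9.

From the uncertainty principle ΔxΔp ≥ ℏ/2, the minimum momentum uncertainty is Δp_min = ℏ/(2Δx).

Original (Δx = 3.24 nm = 3.240e-09 m):
Δp_min = (1.055e-34 J·s)/(2 × 3.240e-09 m) = 1.627e-26 kg·m/s

When Δx → (1/9)Δx:
Δp'_min = ℏ/(2 × (1/9)Δx) = 9 × ℏ/(2Δx) = 9 × Δp_min
Δp'_min = 9 × 1.627e-26 kg·m/s = 1.465e-25 kg·m/s

Since Δp_min ∝ 1/Δx, when Δx is decreased to 1/9 of its original value, Δp_min increases to 9 times its original value.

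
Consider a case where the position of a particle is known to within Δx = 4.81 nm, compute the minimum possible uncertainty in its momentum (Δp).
1.096 × 10^-26 kg·m/s

Using the Heisenberg uncertainty principle:
ΔxΔp ≥ ℏ/2

The minimum uncertainty in momentum is:
Δp_min = ℏ/(2Δx)
Δp_min = (1.055e-34 J·s) / (2 × 4.810e-09 m)
Δp_min = 1.096e-26 kg·m/s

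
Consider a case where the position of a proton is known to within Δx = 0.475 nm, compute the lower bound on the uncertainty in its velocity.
66.367 m/s

Using the Heisenberg uncertainty principle and Δp = mΔv:
ΔxΔp ≥ ℏ/2
Δx(mΔv) ≥ ℏ/2

The minimum uncertainty in velocity is:
Δv_min = ℏ/(2mΔx)
Δv_min = (1.055e-34 J·s) / (2 × 1.673e-27 kg × 4.750e-10 m)
Δv_min = 6.637e+01 m/s = 66.367 m/s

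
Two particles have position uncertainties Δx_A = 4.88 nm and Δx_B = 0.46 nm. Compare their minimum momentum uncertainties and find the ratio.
Particle B has the larger minimum momentum uncertainty, by a factor of 10.61.

For each particle, the minimum momentum uncertainty is Δp_min = ℏ/(2Δx):

Particle A: Δp_A = ℏ/(2×4.880e-09 m) = 1.081e-26 kg·m/s
Particle B: Δp_B = ℏ/(2×4.600e-10 m) = 1.146e-25 kg·m/s

Ratio: Δp_B/Δp_A = 10.61

Since Δp_min ∝ 1/Δx, the particle with smaller position uncertainty (B) has larger momentum uncertainty.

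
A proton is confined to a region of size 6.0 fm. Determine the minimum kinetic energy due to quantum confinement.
144.096 keV

Using the uncertainty principle:

1. Position uncertainty: Δx ≈ 6.000e-15 m
2. Minimum momentum uncertainty: Δp = ℏ/(2Δx) = 8.788e-21 kg·m/s
3. Minimum kinetic energy:
   KE = (Δp)²/(2m) = (8.788e-21)²/(2 × 1.673e-27 kg)
   KE = 2.309e-14 J = 144.096 keV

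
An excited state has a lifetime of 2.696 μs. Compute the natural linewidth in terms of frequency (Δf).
29.517 kHz

Using the energy-time uncertainty principle and E = hf:
ΔEΔt ≥ ℏ/2
hΔf·Δt ≥ ℏ/2

The minimum frequency uncertainty is:
Δf = ℏ/(2hτ) = 1/(4πτ)
Δf = 1/(4π × 2.696e-06 s)
Δf = 2.952e+04 Hz = 29.517 kHz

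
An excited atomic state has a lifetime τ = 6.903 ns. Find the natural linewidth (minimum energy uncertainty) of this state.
47.676 neV

Using the energy-time uncertainty principle:
ΔEΔt ≥ ℏ/2

The lifetime τ represents the time uncertainty Δt.
The natural linewidth (minimum energy uncertainty) is:

ΔE = ℏ/(2τ)
ΔE = (1.055e-34 J·s) / (2 × 6.903e-09 s)
ΔE = 7.639e-27 J = 47.676 neV

This natural linewidth limits the precision of spectroscopic measurements.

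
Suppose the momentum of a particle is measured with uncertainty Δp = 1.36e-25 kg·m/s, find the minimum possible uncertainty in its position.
387.710 pm

Using the Heisenberg uncertainty principle:
ΔxΔp ≥ ℏ/2

The minimum uncertainty in position is:
Δx_min = ℏ/(2Δp)
Δx_min = (1.055e-34 J·s) / (2 × 1.360e-25 kg·m/s)
Δx_min = 3.877e-10 m = 387.710 pm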